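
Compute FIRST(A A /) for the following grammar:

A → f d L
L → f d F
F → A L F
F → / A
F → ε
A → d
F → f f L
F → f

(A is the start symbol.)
FIRST sets of the non-terminals involved (from the grammar, by fixed-point iteration):
  FIRST(A) = { 'd', 'f' }

To compute FIRST(A A /), process the symbols left to right:
Symbol A is a non-terminal. Add FIRST(A) \ {ε} = { 'd', 'f' }
A is not nullable (ε ∉ FIRST(A)), so stop here.
FIRST(A A /) = { 'd', 'f' }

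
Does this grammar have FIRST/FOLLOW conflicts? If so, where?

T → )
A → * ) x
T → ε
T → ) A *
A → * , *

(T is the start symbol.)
A FIRST/FOLLOW conflict occurs when a non-terminal N has a nullable alternative N → β (β ⇒* ε) and another alternative N → α with FIRST(α) ∩ FOLLOW(N) ≠ ∅: on such a lookahead the parser cannot decide between expanding α and letting N vanish via β.

Nullable non-terminals: T.

T: nullable alternative(s) T → ε; FOLLOW(T) = { $ }
  T → ): FIRST \ {ε} = { ')' } — disjoint from FOLLOW(T)
  T → ε: FIRST \ {ε} = { } — this is the only nullable alternative, skip
  T → ) A *: FIRST \ {ε} = { ')' } — disjoint from FOLLOW(T)

A has no nullable alternative, so no FIRST/FOLLOW check is needed there.

No FIRST/FOLLOW conflicts found.

Answer: No FIRST/FOLLOW conflicts.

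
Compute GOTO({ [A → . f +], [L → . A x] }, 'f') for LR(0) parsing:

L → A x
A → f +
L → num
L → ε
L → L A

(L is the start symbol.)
GOTO(I, 'f') = CLOSURE({ [A → αX.β] : [A → α.Xβ] ∈ I, X = 'f' })

Items with dot before 'f', with the dot advanced:
  [A → . f +] → [A → f . +]
Closure adds nothing (no advanced item has the dot before a non-terminal).

GOTO = { [A → f . +] }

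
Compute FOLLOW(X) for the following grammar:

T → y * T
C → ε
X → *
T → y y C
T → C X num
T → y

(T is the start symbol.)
To compute FOLLOW(X), find every occurrence of X on a right-hand side N → α X β: add FIRST(β) \ {ε}, and if β is empty or nullable also add FOLLOW(N). Iterate to a fixed point.

In T → C X num: X is followed by num, add FIRST(num) \ {ε} = { 'num' }

Taking the union: FOLLOW(X) = { 'num' }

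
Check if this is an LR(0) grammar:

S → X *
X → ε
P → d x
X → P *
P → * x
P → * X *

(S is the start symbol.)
Augment with S' → S and build the canonical LR(0) collection (I0 = CLOSURE({[S' → . S]}), then GOTO on every symbol after a dot until no new states appear). It has 12 states:
  I0: { [P → . * X *], [P → . * x], [P → . d x], [S → . X *], [S' → . S], [X → . P *], [X → .] }  — shift, reduce
  I1: { [P → * . X *], [P → * . x], [P → . * X *], [P → . * x], [P → . d x], [X → . P *], [X → .] }  — shift, reduce
  I2: { [X → P . *] }  — shift
  I3: { [S' → S .] }  — accept
  I4: { [S → X . *] }  — shift
  I5: { [P → d . x] }  — shift
  I6: { [P → d x .] }  — reduce
  I7: { [S → X * .] }  — reduce
  I8: { [X → P * .] }  — reduce
  I9: { [P → * X . *] }  — shift
  I10: { [P → * x .] }  — reduce
  I11: { [P → * X * .] }  — reduce

Conflict in state I0:
  Shift-reduce conflict between [X → .] and [P → . * X *]
So the grammar is NOT LR(0).

Answer: No. Shift-reduce conflict between [X → .] and [P → . * X *]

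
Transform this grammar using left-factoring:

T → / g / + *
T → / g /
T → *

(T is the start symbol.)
Left-factoring transforms A → αβ₁ | αβ₂ into A → αA' and A' → β₁ | β₂
(α is the longest common prefix among the alternatives). Repeat until
no nonterminal has two alternatives with a common prefix.

Round 1: T has alternatives sharing prefix '/ g /'. Introduce T': T → / g / T'
  Add: T' → + *
  Add: T' → ε

No remaining common prefixes — done.

Resulting grammar:
T → / g / T'
T' → + *
T' → ε
T → *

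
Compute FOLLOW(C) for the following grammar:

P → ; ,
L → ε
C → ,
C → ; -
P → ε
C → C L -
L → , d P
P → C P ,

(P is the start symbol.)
In C → C L -: C is followed by L '-', add FIRST(L '-') \ {ε} = { ',', '-' }
In P → C P ,: C is followed by P ',', add FIRST(P ',') \ {ε} = { ',', ';' }

Taking the union: FOLLOW(C) = { ',', '-', ';' }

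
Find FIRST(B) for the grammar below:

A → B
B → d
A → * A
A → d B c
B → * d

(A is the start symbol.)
{ '*', 'd' }

To compute FIRST(B), examine every production with B on the left-hand side, reading each right-hand side left to right until a non-nullable symbol is reached.

From B → d:
  - d is a terminal: add 'd' and stop
From B → * d:
  - '*' is a terminal: add '*' and stop

Collecting: FIRST(B) = { '*', 'd' }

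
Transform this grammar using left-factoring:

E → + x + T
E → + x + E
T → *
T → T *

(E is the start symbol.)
Left-factoring transforms A → αβ₁ | αβ₂ into A → αA' and A' → β₁ | β₂
(α is the longest common prefix among the alternatives). Repeat until
no nonterminal has two alternatives with a common prefix.

Round 1: E has alternatives sharing prefix '+ x +'. Introduce E': E → + x + E'
  Add: E' → T
  Add: E' → E

No remaining common prefixes — done.

Resulting grammar:
E → + x + E'
E' → T
E' → E
T → *
T → T *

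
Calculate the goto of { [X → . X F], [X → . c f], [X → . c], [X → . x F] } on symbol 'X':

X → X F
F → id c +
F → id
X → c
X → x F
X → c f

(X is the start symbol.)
GOTO(I, 'X') = CLOSURE({ [A → αX.β] : [A → α.Xβ] ∈ I, X = 'X' })

Items with dot before 'X', with the dot advanced:
  [X → . X F] → [X → X . F]
Closure of the advanced items:
  [X → X . F] has the dot before F: add [F → . id c +], [F → . id]

GOTO = { [F → . id c +], [F → . id], [X → X . F] }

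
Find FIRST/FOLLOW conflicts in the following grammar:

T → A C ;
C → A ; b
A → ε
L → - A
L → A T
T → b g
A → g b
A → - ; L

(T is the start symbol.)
Yes. A → g b with FOLLOW(A) on { 'g' }; A → '-' ';' L with FOLLOW(A) on { '-' }

Nullable non-terminals: A.

A: nullable alternative(s) A → ε; FOLLOW(A) = { '-', ';', 'b', 'g' }
  A → ε: FIRST \ {ε} = { } — this is the only nullable alternative, skip
  A → g b: FIRST \ {ε} = { 'g' } — overlaps FOLLOW(A) on { 'g' }: CONFLICT
  A → - ; L: FIRST \ {ε} = { '-' } — overlaps FOLLOW(A) on { '-' }: CONFLICT

C, L, T have no nullable alternative, so no FIRST/FOLLOW check is needed there.

So the grammar has 2 FIRST/FOLLOW conflicts (marked CONFLICT above).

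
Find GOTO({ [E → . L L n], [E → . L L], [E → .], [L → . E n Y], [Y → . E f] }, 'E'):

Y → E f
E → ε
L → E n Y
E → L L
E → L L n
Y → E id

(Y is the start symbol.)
{ [L → E . n Y], [Y → E . f] }

GOTO(I, 'E') = CLOSURE({ [A → αX.β] : [A → α.Xβ] ∈ I, X = 'E' })

Items with dot before 'E', with the dot advanced:
  [L → . E n Y] → [L → E . n Y]
  [Y → . E f] → [Y → E . f]
Closure adds nothing (no advanced item has the dot before a non-terminal).

GOTO = { [L → E . n Y], [Y → E . f] }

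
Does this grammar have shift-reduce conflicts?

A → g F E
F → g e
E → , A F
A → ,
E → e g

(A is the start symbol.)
No shift-reduce conflicts

A shift-reduce conflict occurs when an LR(0) state has both:
  - a complete (reduce) item [A → α .] (dot at the end), and
  - a shift item [B → β . c γ] (dot before a terminal).

Augment with A' → A and build the canonical LR(0) collection (I0 = CLOSURE({[A' → . A]}), then GOTO on every symbol after a dot until no new states appear). It has 13 states:
  I0: { [A → . ,], [A → . g F E], [A' → . A] }  — shift
  I1: { [A → , .] }  — reduce
  I2: { [A' → A .] }  — accept
  I3: { [A → g . F E], [F → . g e] }  — shift
  I4: { [A → g F . E], [E → . , A F], [E → . e g] }  — shift
  I5: { [F → g . e] }  — shift
  I6: { [F → g e .] }  — reduce
  I7: { [A → . ,], [A → . g F E], [E → , . A F] }  — shift
  I8: { [A → g F E .] }  — reduce
  I9: { [E → e . g] }  — shift
  I10: { [E → e g .] }  — reduce
  I11: { [E → , A . F], [F → . g e] }  — shift
  I12: { [E → , A F .] }  — reduce

No state contains both a complete item and a shift item.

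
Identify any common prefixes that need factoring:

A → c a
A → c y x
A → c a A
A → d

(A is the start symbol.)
Left-factoring is needed when two productions for the same non-terminal
share a common prefix on the right-hand side.

Productions for A:
  A → c a
  A → c y x
  A → c a A
  A → d

Found common prefix 'c' in productions for A

Answer: Yes, A has productions with common prefix 'c'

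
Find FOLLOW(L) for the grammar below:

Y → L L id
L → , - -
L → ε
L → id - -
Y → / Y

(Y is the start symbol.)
In Y → L L id: L is followed by L id, add FIRST(L id) \ {ε} = { ',', 'id' }
In Y → L L id: L is followed by id, add FIRST(id) \ {ε} = { 'id' }

Taking the union: FOLLOW(L) = { ',', 'id' }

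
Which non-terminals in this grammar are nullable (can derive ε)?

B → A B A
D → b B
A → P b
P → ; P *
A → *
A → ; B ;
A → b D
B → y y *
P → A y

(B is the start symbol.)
A non-terminal is nullable if it can derive ε (the empty string): either it has an ε-production, or it has a production whose right-hand side consists entirely of nullable non-terminals.

There are no ε-productions, so no non-terminal can derive ε.
No non-terminals are nullable.

Answer: None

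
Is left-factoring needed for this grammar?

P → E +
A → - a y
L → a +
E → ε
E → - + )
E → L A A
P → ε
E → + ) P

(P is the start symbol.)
Left-factoring is needed when two productions for the same non-terminal
share a common prefix on the right-hand side.

Productions for P:
  P → E +
  P → ε
Productions for E:
  E → ε
  E → - + )
  E → L A A
  E → + ) P

No common prefixes found.

Answer: No, left-factoring is not needed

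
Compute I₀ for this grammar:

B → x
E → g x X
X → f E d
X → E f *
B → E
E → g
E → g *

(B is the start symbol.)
{ [B → . E], [B → . x], [B' → . B], [E → . g *], [E → . g x X], [E → . g] }

First, augment the grammar with B' → B
I₀ = CLOSURE({ [B' → . B] }):
  [B' → . B] has the dot before B: add [B → . x], [B → . E]
  [B → . E] has the dot before E: add [E → . g x X], [E → . g], [E → . g *]
No further items can be added.

I₀ = { [B → . E], [B → . x], [B' → . B], [E → . g *], [E → . g x X], [E → . g] }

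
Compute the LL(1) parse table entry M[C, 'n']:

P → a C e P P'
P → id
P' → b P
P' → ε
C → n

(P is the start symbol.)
To find M[C, 'n'], we find productions for C where 'n' is in the predict set (PREDICT(N → α) = (FIRST(α) \ {ε}) ∪ (FOLLOW(N) if α ⇒* ε)).

C → n: PREDICT = { 'n' }
  'n' is in predict set, so this production goes in M[C, 'n']

M[C, 'n'] = C → n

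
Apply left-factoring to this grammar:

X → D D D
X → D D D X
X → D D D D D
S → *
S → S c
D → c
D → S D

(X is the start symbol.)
X → D D D X'
X' → ε
X' → X
X' → D D
S → *
S → S c
D → c
D → S D

Left-factoring transforms A → αβ₁ | αβ₂ into A → αA' and A' → β₁ | β₂
(α is the longest common prefix among the alternatives). Repeat until
no nonterminal has two alternatives with a common prefix.

Round 1: X has alternatives sharing prefix 'D D D'. Introduce X': X → D D D X'
  Add: X' → ε
  Add: X' → X
  Add: X' → D D

No remaining common prefixes — done.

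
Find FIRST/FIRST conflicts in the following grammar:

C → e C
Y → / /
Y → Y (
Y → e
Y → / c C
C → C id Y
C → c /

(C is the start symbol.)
Yes. C → e C / C → C id Y on { 'e' }; C → C id Y / C → c '/' on { 'c' }; Y → '/' '/' / Y → Y '(' on { '/' }; Y → '/' '/' / Y → '/' c C on { '/' }; Y → Y '(' / Y → e on { 'e' }; Y → Y '(' / Y → '/' c C on { '/' }

FIRST sets of the non-terminals at (or reachable through a nullable prefix from) the front of some alternative:
  FIRST(C) = { 'c', 'e' }
  FIRST(Y) = { '/', 'e' }

Productions for C:
  C → e C: FIRST = { 'e' }
  C → C id Y: FIRST = { 'c', 'e' }
  C → c /: FIRST = { 'c' }
Productions for Y:
  Y → / /: FIRST = { '/' }
  Y → Y (: FIRST = { '/', 'e' }
  Y → e: FIRST = { 'e' }
  Y → / c C: FIRST = { '/' }

Conflict for C: C → e C and C → C id Y
  Overlap: { 'e' }
Conflict for C: C → C id Y and C → c /
  Overlap: { 'c' }
Conflict for Y: Y → / / and Y → Y (
  Overlap: { '/' }
Conflict for Y: Y → / / and Y → / c C
  Overlap: { '/' }
Conflict for Y: Y → Y ( and Y → e
  Overlap: { 'e' }
Conflict for Y: Y → Y ( and Y → / c C
  Overlap: { '/' }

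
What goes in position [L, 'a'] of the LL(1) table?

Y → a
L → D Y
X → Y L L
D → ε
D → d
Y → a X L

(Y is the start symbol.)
L → D Y

To find M[L, 'a'], we find productions for L where 'a' is in the predict set (PREDICT(N → α) = (FIRST(α) \ {ε}) ∪ (FOLLOW(N) if α ⇒* ε)).

Relevant sets:
  FIRST(D) = { 'd', ε }
  FIRST(Y) = { 'a' }

L → D Y: PREDICT = { 'a', 'd' }
  'a' is in predict set, so this production goes in M[L, 'a']

M[L, 'a'] = L → D Y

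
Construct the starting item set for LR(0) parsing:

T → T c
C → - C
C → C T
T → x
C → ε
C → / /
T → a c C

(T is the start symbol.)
First, augment the grammar with T' → T
I₀ = CLOSURE({ [T' → . T] }):
  [T' → . T] has the dot before T: add [T → . T c], [T → . x], [T → . a c C]
No further items can be added.

I₀ = { [T → . T c], [T → . a c C], [T → . x], [T' → . T] }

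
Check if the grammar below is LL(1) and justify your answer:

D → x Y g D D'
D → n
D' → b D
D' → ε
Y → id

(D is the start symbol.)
A grammar is LL(1) if for each non-terminal N with multiple productions, the predict sets of those productions are pairwise disjoint, where PREDICT(N → α) = (FIRST(α) \ {ε}) ∪ (FOLLOW(N) if α ⇒* ε).

Relevant sets:
  FOLLOW(D') = { $, 'b' }

For D:
  PREDICT(D → x Y g D D') = { 'x' }
  PREDICT(D → n) = { 'n' }
For D':
  PREDICT(D' → b D) = { 'b' }
  PREDICT(D' → ε) = { $, 'b' }
Y has a single production, so nothing to check there.

Conflict found: Predict set conflict for D': { 'b' }
The grammar is NOT LL(1).

Answer: No. Predict set conflict for D': { 'b' }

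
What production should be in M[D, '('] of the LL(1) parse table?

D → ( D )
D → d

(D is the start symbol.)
D → ( D )

To find M[D, '('], we find productions for D where '(' is in the predict set (PREDICT(N → α) = (FIRST(α) \ {ε}) ∪ (FOLLOW(N) if α ⇒* ε)).

D → ( D ): PREDICT = { '(' }
  '(' is in predict set, so this production goes in M[D, '(']
D → d: PREDICT = { 'd' }

M[D, '('] = D → ( D )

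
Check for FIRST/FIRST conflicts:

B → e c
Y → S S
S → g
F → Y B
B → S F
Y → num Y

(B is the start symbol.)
No FIRST/FIRST conflicts.

A FIRST/FIRST conflict occurs when two productions N → α and N → β for the same non-terminal have FIRST(α) ∩ FIRST(β) ≠ ∅ (with ε ∈ FIRST of a nullable right-hand side, so two nullable alternatives also conflict).

FIRST sets of the non-terminals at (or reachable through a nullable prefix from) the front of some alternative:
  FIRST(S) = { 'g' }

Productions for B:
  B → e c: FIRST = { 'e' }
  B → S F: FIRST = { 'g' }
Productions for Y:
  Y → S S: FIRST = { 'g' }
  Y → num Y: FIRST = { 'num' }
S, F have only one production, so no FIRST/FIRST conflict is possible there.

All alternatives of each non-terminal have pairwise disjoint FIRST sets.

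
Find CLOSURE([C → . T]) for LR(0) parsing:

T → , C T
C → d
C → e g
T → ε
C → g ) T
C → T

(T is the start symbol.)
Start with: [C → . T]
  [C → . T] has the dot before T: add [T → . , C T], [T → .]
No further items can be added.

CLOSURE = { [C → . T], [T → . , C T], [T → .] }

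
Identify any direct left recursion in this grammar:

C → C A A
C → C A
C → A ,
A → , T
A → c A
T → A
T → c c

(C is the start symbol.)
Yes, C is left-recursive

Direct left recursion occurs when N → N α for some non-terminal N (the right-hand side begins with the left-hand side itself).

C → C A A: LEFT RECURSIVE (starts with C)
C → C A: LEFT RECURSIVE (starts with C)
C → A ,: starts with A
A → , T: starts with ','
A → c A: starts with c
T → A: starts with A
T → c c: starts with c

The grammar has direct left recursion on: C.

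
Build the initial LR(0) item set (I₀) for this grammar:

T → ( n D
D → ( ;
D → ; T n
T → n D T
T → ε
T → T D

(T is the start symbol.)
First, augment the grammar with T' → T
I₀ = CLOSURE({ [T' → . T] }):
  [T' → . T] has the dot before T: add [T → . ( n D], [T → . n D T], [T → .], [T → . T D]
No further items can be added.

I₀ = { [T → . ( n D], [T → . T D], [T → . n D T], [T → .], [T' → . T] }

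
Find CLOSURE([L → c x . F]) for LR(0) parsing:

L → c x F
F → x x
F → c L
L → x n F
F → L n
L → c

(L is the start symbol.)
{ [F → . L n], [F → . c L], [F → . x x], [L → . c x F], [L → . c], [L → . x n F], [L → c x . F] }

Start with: [L → c x . F]
  [L → c x . F] has the dot before F: add [F → . x x], [F → . c L], [F → . L n]
  [F → . L n] has the dot before L: add [L → . c x F], [L → . x n F], [L → . c]
No further items can be added.

CLOSURE = { [F → . L n], [F → . c L], [F → . x x], [L → . c x F], [L → . c], [L → . x n F], [L → c x . F] }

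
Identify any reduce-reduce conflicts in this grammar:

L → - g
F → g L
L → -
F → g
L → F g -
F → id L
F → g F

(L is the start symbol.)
A reduce-reduce conflict occurs when an LR(0) state has two complete items [A → α .] and [B → β .] — both call for a reduction, and with no lookahead the parser cannot choose between them.

Augment with L' → L and build the canonical LR(0) collection (I0 = CLOSURE({[L' → . L]}), then GOTO on every symbol after a dot until no new states appear). It has 12 states:
  I0: { [F → . g F], [F → . g L], [F → . g], [F → . id L], [L → . - g], [L → . -], [L → . F g -], [L' → . L] }  — shift
  I1: { [L → - . g], [L → - .] }  — shift, reduce
  I2: { [L → F . g -] }  — shift
  I3: { [L' → L .] }  — accept
  I4: { [F → . g F], [F → . g L], [F → . g], [F → . id L], [F → g . F], [F → g . L], [F → g .], [L → . - g], [L → . -], [L → . F g -] }  — shift, reduce
  I5: { [F → . g F], [F → . g L], [F → . g], [F → . id L], [F → id . L], [L → . - g], [L → . -], [L → . F g -] }  — shift
  I6: { [F → id L .] }  — reduce
  I7: { [F → g F .], [L → F . g -] }  — shift, reduce
  I8: { [F → g L .] }  — reduce
  I9: { [L → F g . -] }  — shift
  I10: { [L → F g - .] }  — reduce
  I11: { [L → - g .] }  — reduce

No state contains more than one complete item.

Answer: No reduce-reduce conflicts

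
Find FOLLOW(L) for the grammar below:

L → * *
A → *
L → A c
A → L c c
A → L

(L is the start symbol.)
To compute FOLLOW(L), find every occurrence of L on a right-hand side N → α L β: add FIRST(β) \ {ε}, and if β is empty or nullable also add FOLLOW(N). Iterate to a fixed point.

L is the start symbol, so $ ∈ FOLLOW(L).
In A → L c c: L is followed by c c, add FIRST(c c) \ {ε} = { 'c' }
In A → L: L is at the end, add FOLLOW(A)

The FOLLOW sets referred to above (computed the same way, to a fixed point):
  FOLLOW(A) = { 'c' }

Taking the union: FOLLOW(L) = { $, 'c' }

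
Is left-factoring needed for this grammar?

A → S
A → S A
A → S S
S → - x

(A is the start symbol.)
Left-factoring is needed when two productions for the same non-terminal
share a common prefix on the right-hand side.

Productions for A:
  A → S
  A → S A
  A → S S

Found common prefix 'S' in productions for A

Answer: Yes, A has productions with common prefix 'S'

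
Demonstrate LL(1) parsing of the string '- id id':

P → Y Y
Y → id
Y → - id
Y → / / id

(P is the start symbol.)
LL(1) parsing maintains a stack (initially the start symbol over $) and the input. At each step: if the stack top is a terminal, match it against the current input token; if it is a non-terminal N, replace it with the RHS of M[N, lookahead] (the unique production whose predict set contains the lookahead).

Stack is shown with the top on the left.

Stack     Input      Action
---------------------------
P $       - id id $  output P → Y Y
Y Y $     - id id $  output Y → - id
- id Y $  - id id $  match '-'
id Y $    id id $    match 'id'
Y $       id $       output Y → id
id $      id $       match 'id'
$         $          accept

The string is accepted.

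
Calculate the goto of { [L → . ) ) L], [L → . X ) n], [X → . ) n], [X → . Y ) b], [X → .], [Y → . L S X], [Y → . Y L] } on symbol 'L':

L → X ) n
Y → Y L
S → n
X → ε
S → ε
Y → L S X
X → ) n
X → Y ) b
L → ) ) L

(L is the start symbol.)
GOTO(I, 'L') = CLOSURE({ [A → αX.β] : [A → α.Xβ] ∈ I, X = 'L' })

Items with dot before 'L', with the dot advanced:
  [Y → . L S X] → [Y → L . S X]
Closure of the advanced items:
  [Y → L . S X] has the dot before S: add [S → . n], [S → .]

GOTO = { [S → . n], [S → .], [Y → L . S X] }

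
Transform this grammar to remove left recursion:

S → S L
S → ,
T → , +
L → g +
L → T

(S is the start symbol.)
S → , S'
S' → L S'
S' → ε
T → , +
L → g +
L → T

S is directly left-recursive. The standard transformation for
  A → A α₁ | ... | A α_m | β₁ | ... | β_n
is
  A  → β₁ A' | ... | β_n A'
  A' → α₁ A' | ... | α_m A' | ε

S → , becomes S → , S'
S → S L becomes S' → L S'
Add S' → ε

Productions for other non-terminals are unchanged:
  T → , +
  L → g +
  L → T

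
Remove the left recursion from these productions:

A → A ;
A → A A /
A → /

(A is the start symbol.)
A is directly left-recursive. The standard transformation for
  A → A α₁ | ... | A α_m | β₁ | ... | β_n
is
  A  → β₁ A' | ... | β_n A'
  A' → α₁ A' | ... | α_m A' | ε

A → / becomes A → / A'
A → A ; becomes A' → ; A'
A → A A / becomes A' → A / A'
Add A' → ε

Resulting grammar:
A → / A'
A' → ; A'
A' → A / A'
A' → ε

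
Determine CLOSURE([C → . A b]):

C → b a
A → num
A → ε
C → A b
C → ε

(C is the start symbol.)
To compute CLOSURE, for each item [A → α.Bβ] where B is a non-terminal, add [B → .γ] for all productions B → γ; repeat for the newly added items until nothing changes.

Start with: [C → . A b]
  [C → . A b] has the dot before A: add [A → . num], [A → .]
No further items can be added.

CLOSURE = { [A → . num], [A → .], [C → . A b] }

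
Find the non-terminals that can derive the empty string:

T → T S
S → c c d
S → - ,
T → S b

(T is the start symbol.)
There are no ε-productions, so no non-terminal can derive ε.
No non-terminals are nullable.

Answer: None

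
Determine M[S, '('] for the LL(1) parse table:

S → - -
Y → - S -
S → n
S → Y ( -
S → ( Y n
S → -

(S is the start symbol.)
To find M[S, '('], we find productions for S where '(' is in the predict set (PREDICT(N → α) = (FIRST(α) \ {ε}) ∪ (FOLLOW(N) if α ⇒* ε)).

Relevant sets:
  FIRST(Y) = { '-' }

S → - -: PREDICT = { '-' }
S → n: PREDICT = { 'n' }
S → Y ( -: PREDICT = { '-' }
S → ( Y n: PREDICT = { '(' }
  '(' is in predict set, so this production goes in M[S, '(']
S → -: PREDICT = { '-' }

M[S, '('] = S → ( Y n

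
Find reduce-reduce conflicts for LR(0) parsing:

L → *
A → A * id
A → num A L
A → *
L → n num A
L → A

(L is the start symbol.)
Augment with L' → L and build the canonical LR(0) collection (I0 = CLOSURE({[L' → . L]}), then GOTO on every symbol after a dot until no new states appear). It has 14 states:
  I0: { [A → . *], [A → . A * id], [A → . num A L], [L → . *], [L → . A], [L → . n num A], [L' → . L] }  — shift
  I1: { [A → * .], [L → * .] }  — 2 reduces
  I2: { [A → A . * id], [L → A .] }  — shift, reduce
  I3: { [L' → L .] }  — accept
  I4: { [L → n . num A] }  — shift
  I5: { [A → . *], [A → . A * id], [A → . num A L], [A → num . A L] }  — shift
  I6: { [A → * .] }  — reduce
  I7: { [A → . *], [A → . A * id], [A → . num A L], [A → A . * id], [A → num A . L], [L → . *], [L → . A], [L → . n num A] }  — shift
  I8: { [A → * .], [A → A * . id], [L → * .] }  — shift, 2 reduces
  I9: { [A → num A L .] }  — reduce
  I10: { [A → A * id .] }  — reduce
  I11: { [A → . *], [A → . A * id], [A → . num A L], [L → n num . A] }  — shift
  I12: { [A → A . * id], [L → n num A .] }  — shift, reduce
  I13: { [A → A * . id] }  — shift

I1 contains complete items [A → * .], [L → * .] — reduce-reduce conflict.
I8 contains complete items [A → * .], [L → * .] — reduce-reduce conflict.

Answer: Yes — I1: [A → * .] vs [L → * .]; I8: [A → * .] vs [L → * .]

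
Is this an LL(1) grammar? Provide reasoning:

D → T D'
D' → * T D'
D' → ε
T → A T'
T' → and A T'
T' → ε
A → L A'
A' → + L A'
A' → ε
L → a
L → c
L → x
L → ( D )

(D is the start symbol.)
Yes, the grammar is LL(1).

Relevant sets:
  FOLLOW(D') = { $, ')' }
  FOLLOW(T') = { $, ')', '*' }
  FOLLOW(A') = { $, ')', '*', 'and' }

For D':
  PREDICT(D' → '*' T D') = { '*' }
  PREDICT(D' → ε) = { $, ')' }
For T':
  PREDICT(T' → and A T') = { 'and' }
  PREDICT(T' → ε) = { $, ')', '*' }
For A':
  PREDICT(A' → '+' L A') = { '+' }
  PREDICT(A' → ε) = { $, ')', '*', 'and' }
For L:
  PREDICT(L → a) = { 'a' }
  PREDICT(L → c) = { 'c' }
  PREDICT(L → x) = { 'x' }
  PREDICT(L → '(' D ')') = { '(' }
D, T, A have a single production, so nothing to check there.

All predict sets are disjoint. The grammar IS LL(1).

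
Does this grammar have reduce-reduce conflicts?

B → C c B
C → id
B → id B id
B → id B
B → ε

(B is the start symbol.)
Yes — I3: [B → .] vs [C → id .]

Augment with B' → B and build the canonical LR(0) collection (I0 = CLOSURE({[B' → . B]}), then GOTO on every symbol after a dot until no new states appear). It has 8 states:
  I0: { [B → . C c B], [B → . id B id], [B → . id B], [B → .], [B' → . B], [C → . id] }  — shift, reduce
  I1: { [B' → B .] }  — accept
  I2: { [B → C . c B] }  — shift
  I3: { [B → . C c B], [B → . id B id], [B → . id B], [B → .], [B → id . B id], [B → id . B], [C → . id], [C → id .] }  — shift, 2 reduces
  I4: { [B → id B . id], [B → id B .] }  — shift, reduce
  I5: { [B → id B id .] }  — reduce
  I6: { [B → . C c B], [B → . id B id], [B → . id B], [B → .], [B → C c . B], [C → . id] }  — shift, reduce
  I7: { [B → C c B .] }  — reduce

I3 contains complete items [B → .], [C → id .] — reduce-reduce conflict.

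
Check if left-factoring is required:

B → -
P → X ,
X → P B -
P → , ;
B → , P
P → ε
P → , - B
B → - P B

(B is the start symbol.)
Yes, B has productions with common prefix '-'; P has productions with common prefix ','

Left-factoring is needed when two productions for the same non-terminal
share a common prefix on the right-hand side.

Productions for B:
  B → -
  B → , P
  B → - P B
Productions for P:
  P → X ,
  P → , ;
  P → ε
  P → , - B

Found common prefix '-' in productions for B
Found common prefix ',' in productions for P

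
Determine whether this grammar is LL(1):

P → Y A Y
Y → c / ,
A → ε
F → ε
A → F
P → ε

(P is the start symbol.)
Relevant sets:
  FIRST(Y) = { 'c' }
  FIRST(F) = { ε }
  FOLLOW(P) = { $ }
  FOLLOW(A) = { 'c' }

For P:
  PREDICT(P → Y A Y) = { 'c' }
  PREDICT(P → ε) = { $ }
For A:
  PREDICT(A → ε) = { 'c' }
  PREDICT(A → F) = { 'c' }
Y, F have a single production, so nothing to check there.

Conflict found: Predict set conflict for A: { 'c' }
The grammar is NOT LL(1).

Answer: No. Predict set conflict for A: { 'c' }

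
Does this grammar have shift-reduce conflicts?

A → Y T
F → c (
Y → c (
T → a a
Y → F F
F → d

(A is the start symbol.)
A shift-reduce conflict occurs when an LR(0) state has both:
  - a complete (reduce) item [A → α .] (dot at the end), and
  - a shift item [B → β . c γ] (dot before a terminal).

Augment with A' → A and build the canonical LR(0) collection (I0 = CLOSURE({[A' → . A]}), then GOTO on every symbol after a dot until no new states appear). It has 13 states:
  I0: { [A → . Y T], [A' → . A], [F → . c (], [F → . d], [Y → . F F], [Y → . c (] }  — shift
  I1: { [A' → A .] }  — accept
  I2: { [F → . c (], [F → . d], [Y → F . F] }  — shift
  I3: { [A → Y . T], [T → . a a] }  — shift
  I4: { [F → c . (], [Y → c . (] }  — shift
  I5: { [F → d .] }  — reduce
  I6: { [F → c ( .], [Y → c ( .] }  — 2 reduces
  I7: { [A → Y T .] }  — reduce
  I8: { [T → a . a] }  — shift
  I9: { [T → a a .] }  — reduce
  I10: { [Y → F F .] }  — reduce
  I11: { [F → c . (] }  — shift
  I12: { [F → c ( .] }  — reduce

No state contains both a complete item and a shift item.

Answer: No shift-reduce conflicts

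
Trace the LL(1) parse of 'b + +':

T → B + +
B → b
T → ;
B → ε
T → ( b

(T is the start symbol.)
LL(1) parsing maintains a stack (initially the start symbol over $) and the input. At each step: if the stack top is a terminal, match it against the current input token; if it is a non-terminal N, replace it with the RHS of M[N, lookahead] (the unique production whose predict set contains the lookahead).

Stack is shown with the top on the left.

Stack    Input    Action
------------------------
T $      b + + $  output T → B + +
B + + $  b + + $  output B → b
b + + $  b + + $  match 'b'
+ + $    + + $    match '+'
+ $      + $      match '+'
$        $        accept

The string is accepted.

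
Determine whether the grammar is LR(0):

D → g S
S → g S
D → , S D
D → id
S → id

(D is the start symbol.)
Yes, the grammar is LR(0)

A grammar is LR(0) if no state in the canonical LR(0) collection has:
  - both a shift item (dot before a terminal) and a complete item (shift-reduce conflict), or
  - two or more complete items (reduce-reduce conflict; the accept item [D' → D .] counts as a complete item here).

Augment with D' → D and build the canonical LR(0) collection (I0 = CLOSURE({[D' → . D]}), then GOTO on every symbol after a dot until no new states appear). It has 11 states:
  I0: { [D → . , S D], [D → . g S], [D → . id], [D' → . D] }  — shift
  I1: { [D → , . S D], [S → . g S], [S → . id] }  — shift
  I2: { [D' → D .] }  — accept
  I3: { [D → g . S], [S → . g S], [S → . id] }  — shift
  I4: { [D → id .] }  — reduce
  I5: { [D → g S .] }  — reduce
  I6: { [S → . g S], [S → . id], [S → g . S] }  — shift
  I7: { [S → id .] }  — reduce
  I8: { [S → g S .] }  — reduce
  I9: { [D → , S . D], [D → . , S D], [D → . g S], [D → . id] }  — shift
  I10: { [D → , S D .] }  — reduce

Every state is either a pure shift/goto state or contains exactly one complete item and nothing to shift — no conflicts. The grammar is LR(0).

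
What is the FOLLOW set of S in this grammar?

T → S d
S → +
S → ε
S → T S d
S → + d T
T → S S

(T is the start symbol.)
{ $, '+', 'd' }

To compute FOLLOW(S), find every occurrence of S on a right-hand side N → α S β: add FIRST(β) \ {ε}, and if β is empty or nullable also add FOLLOW(N). Iterate to a fixed point.

In T → S d: S is followed by d, add FIRST(d) \ {ε} = { 'd' }
In S → T S d: S is followed by d, add FIRST(d) \ {ε} = { 'd' }
In T → S S: S is followed by S, add FIRST(S) \ {ε} = { '+', 'd' }
  S is nullable, so also add FOLLOW(T)
In T → S S: S is at the end, add FOLLOW(T)

The FOLLOW sets referred to above (computed the same way, to a fixed point):
  FOLLOW(T) = { $, '+', 'd' }

Taking the union: FOLLOW(S) = { $, '+', 'd' }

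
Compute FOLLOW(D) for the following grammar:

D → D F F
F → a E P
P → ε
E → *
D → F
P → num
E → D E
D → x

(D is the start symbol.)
{ $, '*', 'a', 'x' }

To compute FOLLOW(D), find every occurrence of D on a right-hand side N → α D β: add FIRST(β) \ {ε}, and if β is empty or nullable also add FOLLOW(N). Iterate to a fixed point.

D is the start symbol, so $ ∈ FOLLOW(D).
In D → D F F: D is followed by F F, add FIRST(F F) \ {ε} = { 'a' }
In E → D E: D is followed by E, add FIRST(E) \ {ε} = { '*', 'a', 'x' }

Taking the union: FOLLOW(D) = { $, '*', 'a', 'x' }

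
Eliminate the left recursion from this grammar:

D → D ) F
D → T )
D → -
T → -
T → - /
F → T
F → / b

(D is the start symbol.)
D is directly left-recursive. The standard transformation for
  A → A α₁ | ... | A α_m | β₁ | ... | β_n
is
  A  → β₁ A' | ... | β_n A'
  A' → α₁ A' | ... | α_m A' | ε

D → T ) becomes D → T ) D'
D → - becomes D → - D'
D → D ) F becomes D' → ) F D'
Add D' → ε

Productions for other non-terminals are unchanged:
  T → -
  T → - /
  F → T
  F → / b

Resulting grammar:
D → T ) D'
D → - D'
D' → ) F D'
D' → ε
T → -
T → - /
F → T
F → / b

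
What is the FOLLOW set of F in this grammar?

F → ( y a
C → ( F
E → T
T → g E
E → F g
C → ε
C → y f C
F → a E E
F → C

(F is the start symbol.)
F is the start symbol, so $ ∈ FOLLOW(F).
In C → ( F: F is at the end, add FOLLOW(C)
In E → F g: F is followed by g, add FIRST(g) \ {ε} = { 'g' }

The FOLLOW sets referred to above (computed the same way, to a fixed point):
  FOLLOW(C) = { $, 'g' }

Taking the union: FOLLOW(F) = { $, 'g' }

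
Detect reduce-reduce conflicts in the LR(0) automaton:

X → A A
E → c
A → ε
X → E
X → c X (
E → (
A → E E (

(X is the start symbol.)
Yes — I5: [A → .] vs [E → c .]

Augment with X' → X and build the canonical LR(0) collection (I0 = CLOSURE({[X' → . X]}), then GOTO on every symbol after a dot until no new states appear). It has 13 states:
  I0: { [A → . E E (], [A → .], [E → . (], [E → . c], [X → . A A], [X → . E], [X → . c X (], [X' → . X] }  — shift, reduce
  I1: { [E → ( .] }  — reduce
  I2: { [A → . E E (], [A → .], [E → . (], [E → . c], [X → A . A] }  — shift, reduce
  I3: { [A → E . E (], [E → . (], [E → . c], [X → E .] }  — shift, reduce
  I4: { [X' → X .] }  — accept
  I5: { [A → . E E (], [A → .], [E → . (], [E → . c], [E → c .], [X → . A A], [X → . E], [X → . c X (], [X → c . X (] }  — shift, 2 reduces
  I6: { [X → c X . (] }  — shift
  I7: { [X → c X ( .] }  — reduce
  I8: { [A → E E . (] }  — shift
  I9: { [E → c .] }  — reduce
  I10: { [A → E E ( .] }  — reduce
  I11: { [X → A A .] }  — reduce
  I12: { [A → E . E (], [E → . (], [E → . c] }  — shift

I5 contains complete items [A → .], [E → c .] — reduce-reduce conflict.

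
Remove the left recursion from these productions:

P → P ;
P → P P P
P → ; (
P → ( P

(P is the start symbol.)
P → ; ( P'
P → ( P P'
P' → ; P'
P' → P P P'
P' → ε

P is directly left-recursive. The standard transformation for
  A → A α₁ | ... | A α_m | β₁ | ... | β_n
is
  A  → β₁ A' | ... | β_n A'
  A' → α₁ A' | ... | α_m A' | ε

P → ; ( becomes P → ; ( P'
P → ( P becomes P → ( P P'
P → P ; becomes P' → ; P'
P → P P P becomes P' → P P P'
Add P' → ε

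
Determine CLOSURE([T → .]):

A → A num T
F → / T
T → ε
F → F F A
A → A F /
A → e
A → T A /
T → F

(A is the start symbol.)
To compute CLOSURE, for each item [A → α.Bβ] where B is a non-terminal, add [B → .γ] for all productions B → γ; repeat for the newly added items until nothing changes.

Start with: [T → .]
The dot is at the end, so nothing is added.

CLOSURE = { [T → .] }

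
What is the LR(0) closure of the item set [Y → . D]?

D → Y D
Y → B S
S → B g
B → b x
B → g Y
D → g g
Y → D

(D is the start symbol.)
Start with: [Y → . D]
  [Y → . D] has the dot before D: add [D → . Y D], [D → . g g]
  [D → . Y D] has the dot before Y: add [Y → . B S]
  [Y → . B S] has the dot before B: add [B → . b x], [B → . g Y]
No further items can be added.

CLOSURE = { [B → . b x], [B → . g Y], [D → . Y D], [D → . g g], [Y → . B S], [Y → . D] }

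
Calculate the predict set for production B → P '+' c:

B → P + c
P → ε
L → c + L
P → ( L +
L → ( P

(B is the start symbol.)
PREDICT(B → P '+' c) = (FIRST(RHS) \ {ε}) ∪ (FOLLOW(B) if ε ∈ FIRST(RHS), i.e. RHS ⇒* ε)
FIRST(P) = { '(', ε }
FIRST(P '+' c) = { '(', '+' }
ε ∉ FIRST(P '+' c), so FOLLOW(B) is not added.
PREDICT(B → P '+' c) = { '(', '+' }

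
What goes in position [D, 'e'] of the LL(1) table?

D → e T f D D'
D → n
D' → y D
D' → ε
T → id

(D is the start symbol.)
To find M[D, 'e'], we find productions for D where 'e' is in the predict set (PREDICT(N → α) = (FIRST(α) \ {ε}) ∪ (FOLLOW(N) if α ⇒* ε)).

D → e T f D D': PREDICT = { 'e' }
  'e' is in predict set, so this production goes in M[D, 'e']
D → n: PREDICT = { 'n' }

M[D, 'e'] = D → e T f D D'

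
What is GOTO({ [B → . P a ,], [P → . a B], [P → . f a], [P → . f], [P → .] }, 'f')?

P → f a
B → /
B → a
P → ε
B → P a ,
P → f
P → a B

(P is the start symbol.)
{ [P → f . a], [P → f .] }

GOTO(I, 'f') = CLOSURE({ [A → αX.β] : [A → α.Xβ] ∈ I, X = 'f' })

Items with dot before 'f', with the dot advanced:
  [P → . f] → [P → f .]
  [P → . f a] → [P → f . a]
Closure adds nothing (no advanced item has the dot before a non-terminal).

GOTO = { [P → f . a], [P → f .] }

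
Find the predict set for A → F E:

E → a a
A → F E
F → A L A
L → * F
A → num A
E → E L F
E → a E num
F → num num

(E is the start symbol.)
PREDICT(A → F E) = (FIRST(RHS) \ {ε}) ∪ (FOLLOW(A) if ε ∈ FIRST(RHS), i.e. RHS ⇒* ε)
FIRST(F) = { 'num' }
FIRST(F E) = { 'num' }
ε ∉ FIRST(F E), so FOLLOW(A) is not added.
PREDICT(A → F E) = { 'num' }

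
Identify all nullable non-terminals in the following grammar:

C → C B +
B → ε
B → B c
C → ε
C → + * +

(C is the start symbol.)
{ 'B', 'C' }

A non-terminal is nullable if it can derive ε (the empty string): either it has an ε-production, or it has a production whose right-hand side consists entirely of nullable non-terminals.

ε-productions: B → ε, C → ε
So B, C are immediately nullable.
Every non-terminal is now nullable.
Nullable = { 'B', 'C' }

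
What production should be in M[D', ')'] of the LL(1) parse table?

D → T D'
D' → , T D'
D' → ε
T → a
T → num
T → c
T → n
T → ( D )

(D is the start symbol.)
To find M[D', ')'], we find productions for D' where ')' is in the predict set (PREDICT(N → α) = (FIRST(α) \ {ε}) ∪ (FOLLOW(N) if α ⇒* ε)).

Relevant sets:
  FOLLOW(D') = { $, ')' }

D' → , T D': PREDICT = { ',' }
D' → ε: PREDICT = { $, ')' }
  ')' is in predict set, so this production goes in M[D', ')']

M[D', ')'] = D' → ε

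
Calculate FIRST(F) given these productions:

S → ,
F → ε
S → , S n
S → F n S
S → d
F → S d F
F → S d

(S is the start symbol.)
FIRST sets of the other non-terminals involved (by the same procedure, iterated to a fixed point):
  FIRST(S) = { ',', 'd', 'n' }

From F → ε:
  - ε-production, so ε ∈ FIRST(F)
From F → S d F:
  - S is a non-terminal: add FIRST(S) \ {ε} = { ',', 'd', 'n' }
    S is not nullable, so stop
From F → S d:
  - S is a non-terminal: add FIRST(S) \ {ε} = { ',', 'd', 'n' }
    S is not nullable, so stop

Collecting: FIRST(F) = { ',', 'd', 'n', ε }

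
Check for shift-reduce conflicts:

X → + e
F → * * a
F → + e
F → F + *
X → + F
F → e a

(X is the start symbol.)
A shift-reduce conflict occurs when an LR(0) state has both:
  - a complete (reduce) item [A → α .] (dot at the end), and
  - a shift item [B → β . c γ] (dot before a terminal).

Augment with X' → X and build the canonical LR(0) collection (I0 = CLOSURE({[X' → . X]}), then GOTO on every symbol after a dot until no new states appear). It has 13 states:
  I0: { [X → . + F], [X → . + e], [X' → . X] }  — shift
  I1: { [F → . * * a], [F → . + e], [F → . F + *], [F → . e a], [X → + . F], [X → + . e] }  — shift
  I2: { [X' → X .] }  — accept
  I3: { [F → * . * a] }  — shift
  I4: { [F → + . e] }  — shift
  I5: { [F → F . + *], [X → + F .] }  — shift, reduce
  I6: { [F → e . a], [X → + e .] }  — shift, reduce
  I7: { [F → e a .] }  — reduce
  I8: { [F → F + . *] }  — shift
  I9: { [F → F + * .] }  — reduce
  I10: { [F → + e .] }  — reduce
  I11: { [F → * * . a] }  — shift
  I12: { [F → * * a .] }  — reduce

I5 contains reduce item [X → + F .] and shift item [F → F . + *] — shift-reduce conflict.
I6 contains reduce item [X → + e .] and shift item [F → e . a] — shift-reduce conflict.

Answer: Yes — I5: [X → + F .] vs [F → F . + *]; I6: [X → + e .] vs [F → e . a]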